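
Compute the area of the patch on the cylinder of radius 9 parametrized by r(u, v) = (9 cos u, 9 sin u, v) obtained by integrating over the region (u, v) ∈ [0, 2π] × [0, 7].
Area = 126*pi

Area = ∫∫ √(EG − F²) du dv with √(EG − F²) = 9. Integrating over [0, 2π] × [0, 7] gives 126*pi.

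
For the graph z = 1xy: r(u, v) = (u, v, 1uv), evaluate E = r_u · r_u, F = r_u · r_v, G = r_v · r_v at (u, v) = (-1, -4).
E = 17;  F = 4;  G = 2

Partials: r_u = (1, 0, v), r_v = (0, 1, u). As functions of (u, v):
  E = r_u · r_u = v^2 + 1,
  F = r_u · r_v = u*v,
  G = r_v · r_v = u^2 + 1.
Evaluating at (u, v) = (-1, -4): E = 17, F = 4, G = 2.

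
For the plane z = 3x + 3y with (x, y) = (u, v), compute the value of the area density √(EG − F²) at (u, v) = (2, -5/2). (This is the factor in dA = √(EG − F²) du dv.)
√(EG − F²)|_{(2, -5/2)} = sqrt(19)

E = 10, F = 9, G = 10, so EG − F² = 19. Taking the positive square root: √(EG − F²) = sqrt(19). At (u, v) = (2, -5/2): sqrt(19).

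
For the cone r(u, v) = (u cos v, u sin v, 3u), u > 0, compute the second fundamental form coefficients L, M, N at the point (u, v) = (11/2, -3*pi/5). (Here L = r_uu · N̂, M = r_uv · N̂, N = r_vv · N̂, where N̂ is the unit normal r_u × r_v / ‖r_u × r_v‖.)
L = 0;  M = 0;  N = 33*sqrt(10)/20

Compute the unit normal N̂(u, v) = (-3*sqrt(10)*u*cos(v)/(10*Abs(u)), -3*sqrt(10)*u*sin(v)/(10*Abs(u)), sqrt(10)*u/(10*Abs(u))), and the second partials r_uu, r_uv, r_vv. Take dot products:
  L(u, v) = r_uu · N̂ = 0,
  M(u, v) = r_uv · N̂ = 0,
  N(u, v) = r_vv · N̂ = 3*sqrt(10)*u^2/(10*Abs(u)).
Evaluating at (u, v) = (11/2, -3*pi/5):
  L = 0, M = 0, N = 33*sqrt(10)/20.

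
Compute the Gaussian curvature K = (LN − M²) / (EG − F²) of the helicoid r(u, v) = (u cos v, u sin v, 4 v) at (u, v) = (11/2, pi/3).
K = -256/34225

Coefficients of the first fundamental form: E = 1, F = 0, G = u^2 + 16.
Coefficients of the second fundamental form: L = 0, M = -4/sqrt(u^2 + 16), N = 0.
Assemble K = (LN − M²)/(EG − F²) = -16/(u^2 + 16)^2. At (u, v) = (11/2, pi/3): K = -256/34225.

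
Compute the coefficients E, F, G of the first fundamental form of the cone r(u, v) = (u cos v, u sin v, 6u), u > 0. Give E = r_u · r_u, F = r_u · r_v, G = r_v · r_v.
E = 37;  F = 0;  G = u^2

Compute partials: r_u = (cos(v), sin(v), 6), r_v = (-u*sin(v), u*cos(v), 0). Then
  E = r_u · r_u = 37,
  F = r_u · r_v = 0,
  G = r_v · r_v = u^2.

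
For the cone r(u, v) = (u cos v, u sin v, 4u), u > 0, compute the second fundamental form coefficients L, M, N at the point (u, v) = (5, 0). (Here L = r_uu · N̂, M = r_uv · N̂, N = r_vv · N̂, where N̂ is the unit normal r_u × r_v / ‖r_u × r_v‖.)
L = 0;  M = 0;  N = 20*sqrt(17)/17

Compute the unit normal N̂(u, v) = (-4*sqrt(17)*u*cos(v)/(17*Abs(u)), -4*sqrt(17)*u*sin(v)/(17*Abs(u)), sqrt(17)*u/(17*Abs(u))), and the second partials r_uu, r_uv, r_vv. Take dot products:
  L(u, v) = r_uu · N̂ = 0,
  M(u, v) = r_uv · N̂ = 0,
  N(u, v) = r_vv · N̂ = 4*sqrt(17)*u^2/(17*Abs(u)).
Evaluating at (u, v) = (5, 0):
  L = 0, M = 0, N = 20*sqrt(17)/17.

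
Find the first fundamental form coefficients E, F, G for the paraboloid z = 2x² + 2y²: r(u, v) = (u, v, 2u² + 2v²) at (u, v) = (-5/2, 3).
E = 101;  F = -120;  G = 145

Partials: r_u = (1, 0, 4*u), r_v = (0, 1, 4*v). As functions of (u, v):
  E = r_u · r_u = 16*u^2 + 1,
  F = r_u · r_v = 16*u*v,
  G = r_v · r_v = 16*v^2 + 1.
Evaluating at (u, v) = (-5/2, 3): E = 101, F = -120, G = 145.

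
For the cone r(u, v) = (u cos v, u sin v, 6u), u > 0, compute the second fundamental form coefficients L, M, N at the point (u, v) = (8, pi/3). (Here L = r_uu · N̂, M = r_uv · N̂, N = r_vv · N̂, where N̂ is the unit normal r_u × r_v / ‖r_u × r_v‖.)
L = 0;  M = 0;  N = 48*sqrt(37)/37

Compute the unit normal N̂(u, v) = (-6*sqrt(37)*u*cos(v)/(37*Abs(u)), -6*sqrt(37)*u*sin(v)/(37*Abs(u)), sqrt(37)*u/(37*Abs(u))), and the second partials r_uu, r_uv, r_vv. Take dot products:
  L(u, v) = r_uu · N̂ = 0,
  M(u, v) = r_uv · N̂ = 0,
  N(u, v) = r_vv · N̂ = 6*sqrt(37)*u^2/(37*Abs(u)).
Evaluating at (u, v) = (8, pi/3):
  L = 0, M = 0, N = 48*sqrt(37)/37.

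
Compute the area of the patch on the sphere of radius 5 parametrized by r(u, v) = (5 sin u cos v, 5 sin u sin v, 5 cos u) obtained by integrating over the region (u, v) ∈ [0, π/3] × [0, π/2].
Area = 25*pi/4

Area = ∫∫ √(EG − F²) du dv with √(EG − F²) = 25*Abs(sin(u)). Integrating over [0, π/3] × [0, π/2] gives 25*pi/4.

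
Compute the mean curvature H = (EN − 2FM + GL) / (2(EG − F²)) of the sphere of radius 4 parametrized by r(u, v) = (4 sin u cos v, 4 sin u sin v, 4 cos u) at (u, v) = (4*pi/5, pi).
H = -1/4

With E = 16, F = 0, G = 16*sin(u)^2, L = -4*sin(u)/Abs(sin(u)), M = 0, N = -4*sin(u)^3/Abs(sin(u)), assemble
  H = (EN − 2FM + GL) / (2(EG − F²)) = -sin(u)/(4*Abs(sin(u))).
At (u, v) = (4*pi/5, pi): H = -1/4.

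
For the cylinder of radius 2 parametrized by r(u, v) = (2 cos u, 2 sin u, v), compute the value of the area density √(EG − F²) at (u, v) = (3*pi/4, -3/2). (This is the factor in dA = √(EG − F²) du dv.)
√(EG − F²)|_{(3*pi/4, -3/2)} = 2

E = 4, F = 0, G = 1, so EG − F² = 4. Taking the positive square root: √(EG − F²) = 2. At (u, v) = (3*pi/4, -3/2): 2.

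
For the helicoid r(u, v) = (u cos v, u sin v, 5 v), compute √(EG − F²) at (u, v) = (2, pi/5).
√(EG − F²)|_{(2, pi/5)} = sqrt(29)

E = 1, F = 0, G = u^2 + 25; EG − F² = u^2 + 25; √(EG − F²) = sqrt(u^2 + 25). At the given point: sqrt(29).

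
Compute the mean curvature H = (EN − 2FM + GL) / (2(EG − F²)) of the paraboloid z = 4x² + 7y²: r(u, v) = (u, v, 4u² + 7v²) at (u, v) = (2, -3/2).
H = 3567*sqrt(698)/487204

With E = 64*u^2 + 1, F = 112*u*v, G = 196*v^2 + 1, L = 8/sqrt(64*u^2 + 196*v^2 + 1), M = 0, N = 14/sqrt(64*u^2 + 196*v^2 + 1), assemble
  H = (EN − 2FM + GL) / (2(EG − F²)) = (448*u^2 + 784*v^2 + 11)/(64*u^2 + 196*v^2 + 1)^(3/2).
At (u, v) = (2, -3/2): H = 3567*sqrt(698)/487204.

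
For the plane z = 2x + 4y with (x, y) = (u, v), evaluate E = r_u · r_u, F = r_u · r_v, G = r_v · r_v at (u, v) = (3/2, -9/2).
E = 5;  F = 8;  G = 17

Partials: r_u = (1, 0, 2), r_v = (0, 1, 4). As functions of (u, v):
  E = r_u · r_u = 5,
  F = r_u · r_v = 8,
  G = r_v · r_v = 17.
Evaluating at (u, v) = (3/2, -9/2): E = 5, F = 8, G = 17.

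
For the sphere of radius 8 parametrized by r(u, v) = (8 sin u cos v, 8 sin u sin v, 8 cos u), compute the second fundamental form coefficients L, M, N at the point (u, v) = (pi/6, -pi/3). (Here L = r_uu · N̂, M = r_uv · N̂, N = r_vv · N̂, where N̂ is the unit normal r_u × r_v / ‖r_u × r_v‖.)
L = -8;  M = 0;  N = -2

Compute the unit normal N̂(u, v) = (sin(u)^2*cos(v)/Abs(sin(u)), sin(u)^2*sin(v)/Abs(sin(u)), sin(2*u)/(2*Abs(sin(u)))), and the second partials r_uu, r_uv, r_vv. Take dot products:
  L(u, v) = r_uu · N̂ = -8*sin(u)/Abs(sin(u)),
  M(u, v) = r_uv · N̂ = 0,
  N(u, v) = r_vv · N̂ = -8*sin(u)^3/Abs(sin(u)).
Evaluating at (u, v) = (pi/6, -pi/3):
  L = -8, M = 0, N = -2.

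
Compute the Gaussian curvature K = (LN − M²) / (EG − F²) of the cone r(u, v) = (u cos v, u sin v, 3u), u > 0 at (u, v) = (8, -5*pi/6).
K = 0

Coefficients of the first fundamental form: E = 10, F = 0, G = u^2.
Coefficients of the second fundamental form: L = 0, M = 0, N = 3*sqrt(10)*u^2/(10*Abs(u)).
Assemble K = (LN − M²)/(EG − F²) = 0. At (u, v) = (8, -5*pi/6): K = 0.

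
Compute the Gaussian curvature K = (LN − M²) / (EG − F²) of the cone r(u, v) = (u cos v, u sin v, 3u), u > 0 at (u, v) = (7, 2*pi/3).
K = 0

Coefficients of the first fundamental form: E = 10, F = 0, G = u^2.
Coefficients of the second fundamental form: L = 0, M = 0, N = 3*sqrt(10)*u^2/(10*Abs(u)).
Assemble K = (LN − M²)/(EG − F²) = 0. At (u, v) = (7, 2*pi/3): K = 0.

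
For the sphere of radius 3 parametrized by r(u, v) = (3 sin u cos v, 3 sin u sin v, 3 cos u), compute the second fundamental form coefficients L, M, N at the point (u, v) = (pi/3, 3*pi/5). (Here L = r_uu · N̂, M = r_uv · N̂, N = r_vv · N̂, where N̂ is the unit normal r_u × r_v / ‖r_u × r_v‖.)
L = -3;  M = 0;  N = -9/4

Compute the unit normal N̂(u, v) = (sin(u)^2*cos(v)/Abs(sin(u)), sin(u)^2*sin(v)/Abs(sin(u)), sin(2*u)/(2*Abs(sin(u)))), and the second partials r_uu, r_uv, r_vv. Take dot products:
  L(u, v) = r_uu · N̂ = -3*sin(u)/Abs(sin(u)),
  M(u, v) = r_uv · N̂ = 0,
  N(u, v) = r_vv · N̂ = -3*sin(u)^3/Abs(sin(u)).
Evaluating at (u, v) = (pi/3, 3*pi/5):
  L = -3, M = 0, N = -9/4.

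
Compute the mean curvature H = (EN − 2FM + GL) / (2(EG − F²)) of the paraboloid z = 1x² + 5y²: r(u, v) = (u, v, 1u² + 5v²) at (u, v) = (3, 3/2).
H = 411*sqrt(262)/68644

With E = 4*u^2 + 1, F = 20*u*v, G = 100*v^2 + 1, L = 2/sqrt(4*u^2 + 100*v^2 + 1), M = 0, N = 10/sqrt(4*u^2 + 100*v^2 + 1), assemble
  H = (EN − 2FM + GL) / (2(EG − F²)) = 2*(10*u^2 + 50*v^2 + 3)/(4*u^2 + 100*v^2 + 1)^(3/2).
At (u, v) = (3, 3/2): H = 411*sqrt(262)/68644.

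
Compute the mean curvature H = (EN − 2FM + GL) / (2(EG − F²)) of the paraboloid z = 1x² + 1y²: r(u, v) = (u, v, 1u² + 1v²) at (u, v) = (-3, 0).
H = 38*sqrt(37)/1369

With E = 4*u^2 + 1, F = 4*u*v, G = 4*v^2 + 1, L = 2/sqrt(4*u^2 + 4*v^2 + 1), M = 0, N = 2/sqrt(4*u^2 + 4*v^2 + 1), assemble
  H = (EN − 2FM + GL) / (2(EG − F²)) = 2*(2*u^2 + 2*v^2 + 1)/(4*u^2 + 4*v^2 + 1)^(3/2).
At (u, v) = (-3, 0): H = 38*sqrt(37)/1369.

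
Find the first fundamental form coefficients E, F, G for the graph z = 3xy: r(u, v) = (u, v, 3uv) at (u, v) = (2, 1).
E = 10;  F = 18;  G = 37

Partials: r_u = (1, 0, 3*v), r_v = (0, 1, 3*u). As functions of (u, v):
  E = r_u · r_u = 9*v^2 + 1,
  F = r_u · r_v = 9*u*v,
  G = r_v · r_v = 9*u^2 + 1.
Evaluating at (u, v) = (2, 1): E = 10, F = 18, G = 37.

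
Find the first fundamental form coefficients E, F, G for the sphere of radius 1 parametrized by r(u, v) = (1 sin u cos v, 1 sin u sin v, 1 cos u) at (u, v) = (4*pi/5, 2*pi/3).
E = 1;  F = 0;  G = 5/8 - sqrt(5)/8

Partials: r_u = (cos(u)*cos(v), sin(v)*cos(u), -sin(u)), r_v = (-sin(u)*sin(v), sin(u)*cos(v), 0). As functions of (u, v):
  E = r_u · r_u = 1,
  F = r_u · r_v = 0,
  G = r_v · r_v = sin(u)^2.
Evaluating at (u, v) = (4*pi/5, 2*pi/3): E = 1, F = 0, G = 5/8 - sqrt(5)/8.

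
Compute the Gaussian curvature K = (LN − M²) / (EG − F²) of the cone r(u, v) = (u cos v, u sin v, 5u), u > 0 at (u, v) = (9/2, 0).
K = 0

Coefficients of the first fundamental form: E = 26, F = 0, G = u^2.
Coefficients of the second fundamental form: L = 0, M = 0, N = 5*sqrt(26)*u^2/(26*Abs(u)).
Assemble K = (LN − M²)/(EG − F²) = 0. At (u, v) = (9/2, 0): K = 0.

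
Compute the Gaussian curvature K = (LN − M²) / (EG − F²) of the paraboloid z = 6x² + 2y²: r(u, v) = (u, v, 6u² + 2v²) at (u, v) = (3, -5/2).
K = 48/1951609

Coefficients of the first fundamental form: E = 144*u^2 + 1, F = 48*u*v, G = 16*v^2 + 1.
Coefficients of the second fundamental form: L = 12/sqrt(144*u^2 + 16*v^2 + 1), M = 0, N = 4/sqrt(144*u^2 + 16*v^2 + 1).
Assemble K = (LN − M²)/(EG − F²) = 48/(20736*u^4 + 4608*u^2*v^2 + 288*u^2 + 256*v^4 + 32*v^2 + 1). At (u, v) = (3, -5/2): K = 48/1951609.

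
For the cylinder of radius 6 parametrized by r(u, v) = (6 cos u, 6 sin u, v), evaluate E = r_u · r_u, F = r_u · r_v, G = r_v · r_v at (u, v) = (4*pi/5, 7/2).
E = 36;  F = 0;  G = 1

Partials: r_u = (-6*sin(u), 6*cos(u), 0), r_v = (0, 0, 1). As functions of (u, v):
  E = r_u · r_u = 36,
  F = r_u · r_v = 0,
  G = r_v · r_v = 1.
Evaluating at (u, v) = (4*pi/5, 7/2): E = 36, F = 0, G = 1.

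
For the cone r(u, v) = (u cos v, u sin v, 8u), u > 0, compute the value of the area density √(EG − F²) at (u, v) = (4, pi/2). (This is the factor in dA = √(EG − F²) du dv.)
√(EG − F²)|_{(4, pi/2)} = 4*sqrt(65)

E = 65, F = 0, G = u^2, so EG − F² = 65*u^2. Taking the positive square root: √(EG − F²) = sqrt(65)*Abs(u). At (u, v) = (4, pi/2): 4*sqrt(65).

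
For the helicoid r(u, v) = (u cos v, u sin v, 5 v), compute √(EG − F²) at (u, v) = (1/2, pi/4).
√(EG − F²)|_{(1/2, pi/4)} = sqrt(101)/2

E = 1, F = 0, G = u^2 + 25; EG − F² = u^2 + 25; √(EG − F²) = sqrt(u^2 + 25). At the given point: sqrt(101)/2.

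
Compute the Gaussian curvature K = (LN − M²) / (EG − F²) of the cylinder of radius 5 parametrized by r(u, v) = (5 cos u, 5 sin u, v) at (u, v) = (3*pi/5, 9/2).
K = 0

Coefficients of the first fundamental form: E = 25, F = 0, G = 1.
Coefficients of the second fundamental form: L = -5, M = 0, N = 0.
Assemble K = (LN − M²)/(EG − F²) = 0. At (u, v) = (3*pi/5, 9/2): K = 0.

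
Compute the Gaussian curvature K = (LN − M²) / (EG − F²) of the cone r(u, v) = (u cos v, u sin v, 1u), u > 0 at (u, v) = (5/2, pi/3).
K = 0

Coefficients of the first fundamental form: E = 2, F = 0, G = u^2.
Coefficients of the second fundamental form: L = 0, M = 0, N = sqrt(2)*u^2/(2*Abs(u)).
Assemble K = (LN − M²)/(EG − F²) = 0. At (u, v) = (5/2, pi/3): K = 0.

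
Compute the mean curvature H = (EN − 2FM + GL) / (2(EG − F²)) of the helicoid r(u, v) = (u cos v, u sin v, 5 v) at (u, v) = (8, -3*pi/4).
H = 0

With E = 1, F = 0, G = u^2 + 25, L = 0, M = -5/sqrt(u^2 + 25), N = 0, assemble
  H = (EN − 2FM + GL) / (2(EG − F²)) = 0.
At (u, v) = (8, -3*pi/4): H = 0.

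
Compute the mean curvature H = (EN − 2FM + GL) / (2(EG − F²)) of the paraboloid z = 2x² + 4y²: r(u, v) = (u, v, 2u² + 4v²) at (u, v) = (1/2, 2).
H = 178*sqrt(29)/7569

With E = 16*u^2 + 1, F = 32*u*v, G = 64*v^2 + 1, L = 4/sqrt(16*u^2 + 64*v^2 + 1), M = 0, N = 8/sqrt(16*u^2 + 64*v^2 + 1), assemble
  H = (EN − 2FM + GL) / (2(EG − F²)) = 2*(32*u^2 + 64*v^2 + 3)/(16*u^2 + 64*v^2 + 1)^(3/2).
At (u, v) = (1/2, 2): H = 178*sqrt(29)/7569.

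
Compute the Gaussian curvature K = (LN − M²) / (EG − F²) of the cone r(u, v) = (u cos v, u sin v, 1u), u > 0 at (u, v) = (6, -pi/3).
K = 0

Coefficients of the first fundamental form: E = 2, F = 0, G = u^2.
Coefficients of the second fundamental form: L = 0, M = 0, N = sqrt(2)*u^2/(2*Abs(u)).
Assemble K = (LN − M²)/(EG − F²) = 0. At (u, v) = (6, -pi/3): K = 0.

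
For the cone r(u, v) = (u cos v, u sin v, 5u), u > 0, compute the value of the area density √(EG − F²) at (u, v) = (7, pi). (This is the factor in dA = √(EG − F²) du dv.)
√(EG − F²)|_{(7, pi)} = 7*sqrt(26)

E = 26, F = 0, G = u^2, so EG − F² = 26*u^2. Taking the positive square root: √(EG − F²) = sqrt(26)*Abs(u). At (u, v) = (7, pi): 7*sqrt(26).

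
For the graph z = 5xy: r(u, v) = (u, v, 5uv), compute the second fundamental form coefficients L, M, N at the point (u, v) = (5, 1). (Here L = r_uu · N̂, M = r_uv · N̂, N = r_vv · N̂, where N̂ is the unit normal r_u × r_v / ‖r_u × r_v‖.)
L = 0;  M = 5*sqrt(651)/651;  N = 0

Compute the unit normal N̂(u, v) = (-5*v/sqrt(25*u^2 + 25*v^2 + 1), -5*u/sqrt(25*u^2 + 25*v^2 + 1), 1/sqrt(25*u^2 + 25*v^2 + 1)), and the second partials r_uu, r_uv, r_vv. Take dot products:
  L(u, v) = r_uu · N̂ = 0,
  M(u, v) = r_uv · N̂ = 5/sqrt(25*u^2 + 25*v^2 + 1),
  N(u, v) = r_vv · N̂ = 0.
Evaluating at (u, v) = (5, 1):
  L = 0, M = 5*sqrt(651)/651, N = 0.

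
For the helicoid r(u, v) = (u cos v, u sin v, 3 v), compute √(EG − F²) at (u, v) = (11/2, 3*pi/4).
√(EG − F²)|_{(11/2, 3*pi/4)} = sqrt(157)/2

E = 1, F = 0, G = u^2 + 9; EG − F² = u^2 + 9; √(EG − F²) = sqrt(u^2 + 9). At the given point: sqrt(157)/2.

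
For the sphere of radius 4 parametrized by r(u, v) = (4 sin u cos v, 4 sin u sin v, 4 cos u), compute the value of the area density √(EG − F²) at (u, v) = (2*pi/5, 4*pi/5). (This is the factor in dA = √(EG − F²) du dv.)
√(EG − F²)|_{(2*pi/5, 4*pi/5)} = 4*sqrt(2*sqrt(5) + 10)

E = 16, F = 0, G = 16*sin(u)^2, so EG − F² = 256*sin(u)^2. Taking the positive square root: √(EG − F²) = 16*Abs(sin(u)). At (u, v) = (2*pi/5, 4*pi/5): 4*sqrt(2*sqrt(5) + 10).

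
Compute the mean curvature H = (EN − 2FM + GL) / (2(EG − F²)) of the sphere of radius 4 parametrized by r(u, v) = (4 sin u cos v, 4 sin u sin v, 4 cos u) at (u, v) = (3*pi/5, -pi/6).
H = -1/4

With E = 16, F = 0, G = 16*sin(u)^2, L = -4*sin(u)/Abs(sin(u)), M = 0, N = -4*sin(u)^3/Abs(sin(u)), assemble
  H = (EN − 2FM + GL) / (2(EG − F²)) = -sin(u)/(4*Abs(sin(u))).
At (u, v) = (3*pi/5, -pi/6): H = -1/4.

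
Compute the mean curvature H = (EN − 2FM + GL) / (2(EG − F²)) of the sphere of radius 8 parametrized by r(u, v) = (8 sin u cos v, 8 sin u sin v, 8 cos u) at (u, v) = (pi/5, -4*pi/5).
H = -1/8

With E = 64, F = 0, G = 64*sin(u)^2, L = -8*sin(u)/Abs(sin(u)), M = 0, N = -8*sin(u)^3/Abs(sin(u)), assemble
  H = (EN − 2FM + GL) / (2(EG − F²)) = -sin(u)/(8*Abs(sin(u))).
At (u, v) = (pi/5, -4*pi/5): H = -1/8.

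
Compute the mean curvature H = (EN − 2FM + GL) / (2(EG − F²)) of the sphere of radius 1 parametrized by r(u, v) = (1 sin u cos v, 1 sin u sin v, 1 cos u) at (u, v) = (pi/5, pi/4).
H = -1

With E = 1, F = 0, G = sin(u)^2, L = -sin(u)/Abs(sin(u)), M = 0, N = -sin(u)^3/Abs(sin(u)), assemble
  H = (EN − 2FM + GL) / (2(EG − F²)) = -sin(u)/Abs(sin(u)).
At (u, v) = (pi/5, pi/4): H = -1.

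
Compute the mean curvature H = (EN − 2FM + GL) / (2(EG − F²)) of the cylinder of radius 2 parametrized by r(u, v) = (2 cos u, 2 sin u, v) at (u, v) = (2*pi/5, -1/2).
H = -1/4

With E = 4, F = 0, G = 1, L = -2, M = 0, N = 0, assemble
  H = (EN − 2FM + GL) / (2(EG − F²)) = -1/4.
At (u, v) = (2*pi/5, -1/2): H = -1/4.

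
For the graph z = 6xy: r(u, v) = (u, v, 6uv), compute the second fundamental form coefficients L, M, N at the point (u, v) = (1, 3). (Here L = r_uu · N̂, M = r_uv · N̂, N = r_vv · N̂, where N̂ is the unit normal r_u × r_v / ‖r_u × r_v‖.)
L = 0;  M = 6/19;  N = 0

Compute the unit normal N̂(u, v) = (-6*v/sqrt(36*u^2 + 36*v^2 + 1), -6*u/sqrt(36*u^2 + 36*v^2 + 1), 1/sqrt(36*u^2 + 36*v^2 + 1)), and the second partials r_uu, r_uv, r_vv. Take dot products:
  L(u, v) = r_uu · N̂ = 0,
  M(u, v) = r_uv · N̂ = 6/sqrt(36*u^2 + 36*v^2 + 1),
  N(u, v) = r_vv · N̂ = 0.
Evaluating at (u, v) = (1, 3):
  L = 0, M = 6/19, N = 0.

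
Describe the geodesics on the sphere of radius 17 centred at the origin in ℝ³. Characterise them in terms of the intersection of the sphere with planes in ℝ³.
Geodesics on the sphere of radius 17 are great circles — circles of radius 17 obtained as the intersection of the sphere with planes through the origin (the centre of the sphere).

A curve α(t) of nonzero constant speed on the sphere of radius 17 is a geodesic iff its acceleration α̈ is everywhere normal to the surface, i.e. parallel to the radial vector α(t). Then d/dt(α × α̇) = α̇ × α̇ + α × α̈ = 0, so α × α̇ is a constant vector n ≠ 0 and α(t) · n = 0 for all t: α lies in the plane through the origin with normal n. The intersection of that plane with the sphere is a circle of radius 17 (a great circle). Conversely, a great circle traversed at constant speed has centripetal acceleration pointing at the origin, hence normal to the sphere, so every great circle is a geodesic.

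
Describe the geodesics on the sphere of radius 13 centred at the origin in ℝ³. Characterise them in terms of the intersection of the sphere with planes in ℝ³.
Geodesics on the sphere of radius 13 are great circles — circles of radius 13 obtained as the intersection of the sphere with planes through the origin (the centre of the sphere).

A curve α(t) of nonzero constant speed on the sphere of radius 13 is a geodesic iff its acceleration α̈ is everywhere normal to the surface, i.e. parallel to the radial vector α(t). Then d/dt(α × α̇) = α̇ × α̇ + α × α̈ = 0, so α × α̇ is a constant vector n ≠ 0 and α(t) · n = 0 for all t: α lies in the plane through the origin with normal n. The intersection of that plane with the sphere is a circle of radius 13 (a great circle). Conversely, a great circle traversed at constant speed has centripetal acceleration pointing at the origin, hence normal to the sphere, so every great circle is a geodesic.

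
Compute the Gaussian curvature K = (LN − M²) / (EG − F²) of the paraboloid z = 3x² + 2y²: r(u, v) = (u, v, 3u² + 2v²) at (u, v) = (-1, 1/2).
K = 24/1681

Coefficients of the first fundamental form: E = 36*u^2 + 1, F = 24*u*v, G = 16*v^2 + 1.
Coefficients of the second fundamental form: L = 6/sqrt(36*u^2 + 16*v^2 + 1), M = 0, N = 4/sqrt(36*u^2 + 16*v^2 + 1).
Assemble K = (LN − M²)/(EG − F²) = 24/(1296*u^4 + 1152*u^2*v^2 + 72*u^2 + 256*v^4 + 32*v^2 + 1). At (u, v) = (-1, 1/2): K = 24/1681.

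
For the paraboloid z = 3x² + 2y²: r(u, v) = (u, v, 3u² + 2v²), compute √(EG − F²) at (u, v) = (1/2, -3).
√(EG − F²)|_{(1/2, -3)} = sqrt(154)

E = 36*u^2 + 1, F = 24*u*v, G = 16*v^2 + 1; EG − F² = 36*u^2 + 16*v^2 + 1; √(EG − F²) = sqrt(36*u^2 + 16*v^2 + 1). At the given point: sqrt(154).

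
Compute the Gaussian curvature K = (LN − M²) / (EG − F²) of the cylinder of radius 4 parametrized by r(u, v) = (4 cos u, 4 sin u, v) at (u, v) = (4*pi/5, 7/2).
K = 0

Coefficients of the first fundamental form: E = 16, F = 0, G = 1.
Coefficients of the second fundamental form: L = -4, M = 0, N = 0.
Assemble K = (LN − M²)/(EG − F²) = 0. At (u, v) = (4*pi/5, 7/2): K = 0.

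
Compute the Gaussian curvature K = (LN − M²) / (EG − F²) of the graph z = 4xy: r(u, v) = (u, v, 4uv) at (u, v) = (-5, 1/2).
K = -16/164025

Coefficients of the first fundamental form: E = 16*v^2 + 1, F = 16*u*v, G = 16*u^2 + 1.
Coefficients of the second fundamental form: L = 0, M = 4/sqrt(16*u^2 + 16*v^2 + 1), N = 0.
Assemble K = (LN − M²)/(EG − F²) = -16/(256*u^4 + 512*u^2*v^2 + 32*u^2 + 256*v^4 + 32*v^2 + 1). At (u, v) = (-5, 1/2): K = -16/164025.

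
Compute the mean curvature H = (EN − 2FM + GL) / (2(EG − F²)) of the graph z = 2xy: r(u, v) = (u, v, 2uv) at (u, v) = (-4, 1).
H = 32*sqrt(69)/4761

With E = 4*v^2 + 1, F = 4*u*v, G = 4*u^2 + 1, L = 0, M = 2/sqrt(4*u^2 + 4*v^2 + 1), N = 0, assemble
  H = (EN − 2FM + GL) / (2(EG − F²)) = -8*u*v/(4*u^2 + 4*v^2 + 1)^(3/2).
At (u, v) = (-4, 1): H = 32*sqrt(69)/4761.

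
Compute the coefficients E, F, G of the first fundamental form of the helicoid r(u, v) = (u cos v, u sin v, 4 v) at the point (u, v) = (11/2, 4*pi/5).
E = 1;  F = 0;  G = 185/4

Partials: r_u = (cos(v), sin(v), 0), r_v = (-u*sin(v), u*cos(v), 4). As functions of (u, v):
  E = r_u · r_u = 1,
  F = r_u · r_v = 0,
  G = r_v · r_v = u^2 + 16.
Evaluating at (u, v) = (11/2, 4*pi/5): E = 1, F = 0, G = 185/4.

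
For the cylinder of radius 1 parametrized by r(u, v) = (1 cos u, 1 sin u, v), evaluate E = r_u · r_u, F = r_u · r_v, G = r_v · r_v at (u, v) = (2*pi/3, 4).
E = 1;  F = 0;  G = 1

Partials: r_u = (-sin(u), cos(u), 0), r_v = (0, 0, 1). As functions of (u, v):
  E = r_u · r_u = 1,
  F = r_u · r_v = 0,
  G = r_v · r_v = 1.
Evaluating at (u, v) = (2*pi/3, 4): E = 1, F = 0, G = 1.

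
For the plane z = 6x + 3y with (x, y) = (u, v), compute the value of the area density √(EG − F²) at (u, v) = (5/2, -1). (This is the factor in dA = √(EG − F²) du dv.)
√(EG − F²)|_{(5/2, -1)} = sqrt(46)

E = 37, F = 18, G = 10, so EG − F² = 46. Taking the positive square root: √(EG − F²) = sqrt(46). At (u, v) = (5/2, -1): sqrt(46).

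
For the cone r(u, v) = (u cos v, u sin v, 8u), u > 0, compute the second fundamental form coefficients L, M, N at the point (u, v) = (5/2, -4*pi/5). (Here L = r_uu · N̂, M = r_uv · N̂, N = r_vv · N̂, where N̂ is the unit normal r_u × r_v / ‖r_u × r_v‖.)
L = 0;  M = 0;  N = 4*sqrt(65)/13

Compute the unit normal N̂(u, v) = (-8*sqrt(65)*u*cos(v)/(65*Abs(u)), -8*sqrt(65)*u*sin(v)/(65*Abs(u)), sqrt(65)*u/(65*Abs(u))), and the second partials r_uu, r_uv, r_vv. Take dot products:
  L(u, v) = r_uu · N̂ = 0,
  M(u, v) = r_uv · N̂ = 0,
  N(u, v) = r_vv · N̂ = 8*sqrt(65)*u^2/(65*Abs(u)).
Evaluating at (u, v) = (5/2, -4*pi/5):
  L = 0, M = 0, N = 4*sqrt(65)/13.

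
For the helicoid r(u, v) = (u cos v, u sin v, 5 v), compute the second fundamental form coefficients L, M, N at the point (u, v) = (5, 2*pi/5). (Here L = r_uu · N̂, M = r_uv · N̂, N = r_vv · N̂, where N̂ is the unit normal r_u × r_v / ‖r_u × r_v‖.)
L = 0;  M = -sqrt(2)/2;  N = 0

Compute the unit normal N̂(u, v) = (5*sin(v)/sqrt(u^2 + 25), -5*cos(v)/sqrt(u^2 + 25), u/sqrt(u^2 + 25)), and the second partials r_uu, r_uv, r_vv. Take dot products:
  L(u, v) = r_uu · N̂ = 0,
  M(u, v) = r_uv · N̂ = -5/sqrt(u^2 + 25),
  N(u, v) = r_vv · N̂ = 0.
Evaluating at (u, v) = (5, 2*pi/5):
  L = 0, M = -sqrt(2)/2, N = 0.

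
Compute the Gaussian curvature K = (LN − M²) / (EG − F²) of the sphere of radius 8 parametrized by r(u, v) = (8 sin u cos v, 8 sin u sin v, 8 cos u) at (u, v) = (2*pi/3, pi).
K = 1/64

Coefficients of the first fundamental form: E = 64, F = 0, G = 64*sin(u)^2.
Coefficients of the second fundamental form: L = -8*sin(u)/Abs(sin(u)), M = 0, N = -8*sin(u)^3/Abs(sin(u)).
Assemble K = (LN − M²)/(EG − F²) = 1/64. At (u, v) = (2*pi/3, pi): K = 1/64.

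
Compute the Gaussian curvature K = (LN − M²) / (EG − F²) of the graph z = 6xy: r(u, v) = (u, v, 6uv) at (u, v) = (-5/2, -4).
K = -9/160801

Coefficients of the first fundamental form: E = 36*v^2 + 1, F = 36*u*v, G = 36*u^2 + 1.
Coefficients of the second fundamental form: L = 0, M = 6/sqrt(36*u^2 + 36*v^2 + 1), N = 0.
Assemble K = (LN − M²)/(EG − F²) = -36/(1296*u^4 + 2592*u^2*v^2 + 72*u^2 + 1296*v^4 + 72*v^2 + 1). At (u, v) = (-5/2, -4): K = -9/160801.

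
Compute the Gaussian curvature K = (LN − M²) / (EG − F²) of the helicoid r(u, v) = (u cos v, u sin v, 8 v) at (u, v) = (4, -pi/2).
K = -1/100

Coefficients of the first fundamental form: E = 1, F = 0, G = u^2 + 64.
Coefficients of the second fundamental form: L = 0, M = -8/sqrt(u^2 + 64), N = 0.
Assemble K = (LN − M²)/(EG − F²) = -64/(u^2 + 64)^2. At (u, v) = (4, -pi/2): K = -1/100.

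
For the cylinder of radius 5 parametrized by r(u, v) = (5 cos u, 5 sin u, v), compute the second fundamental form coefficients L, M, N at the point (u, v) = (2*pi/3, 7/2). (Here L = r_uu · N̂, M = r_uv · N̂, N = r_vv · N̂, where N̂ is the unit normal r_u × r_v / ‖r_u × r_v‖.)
L = -5;  M = 0;  N = 0

Compute the unit normal N̂(u, v) = (cos(u), sin(u), 0), and the second partials r_uu, r_uv, r_vv. Take dot products:
  L(u, v) = r_uu · N̂ = -5,
  M(u, v) = r_uv · N̂ = 0,
  N(u, v) = r_vv · N̂ = 0.
Evaluating at (u, v) = (2*pi/3, 7/2):
  L = -5, M = 0, N = 0.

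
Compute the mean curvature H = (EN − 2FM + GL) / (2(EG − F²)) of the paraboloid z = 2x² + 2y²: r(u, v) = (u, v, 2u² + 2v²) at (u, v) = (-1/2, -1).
H = 44*sqrt(21)/441

With E = 16*u^2 + 1, F = 16*u*v, G = 16*v^2 + 1, L = 4/sqrt(16*u^2 + 16*v^2 + 1), M = 0, N = 4/sqrt(16*u^2 + 16*v^2 + 1), assemble
  H = (EN − 2FM + GL) / (2(EG − F²)) = 4*(8*u^2 + 8*v^2 + 1)/(16*u^2 + 16*v^2 + 1)^(3/2).
At (u, v) = (-1/2, -1): H = 44*sqrt(21)/441.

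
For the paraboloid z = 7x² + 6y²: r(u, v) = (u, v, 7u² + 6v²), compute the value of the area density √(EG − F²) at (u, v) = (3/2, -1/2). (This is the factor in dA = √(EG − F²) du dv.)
√(EG − F²)|_{(3/2, -1/2)} = sqrt(478)

E = 196*u^2 + 1, F = 168*u*v, G = 144*v^2 + 1, so EG − F² = 196*u^2 + 144*v^2 + 1. Taking the positive square root: √(EG − F²) = sqrt(196*u^2 + 144*v^2 + 1). At (u, v) = (3/2, -1/2): sqrt(478).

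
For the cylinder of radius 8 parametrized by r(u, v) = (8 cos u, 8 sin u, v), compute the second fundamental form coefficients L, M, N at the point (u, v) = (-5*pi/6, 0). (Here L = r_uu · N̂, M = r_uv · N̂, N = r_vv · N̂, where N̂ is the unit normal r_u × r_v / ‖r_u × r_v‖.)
L = -8;  M = 0;  N = 0

Compute the unit normal N̂(u, v) = (cos(u), sin(u), 0), and the second partials r_uu, r_uv, r_vv. Take dot products:
  L(u, v) = r_uu · N̂ = -8,
  M(u, v) = r_uv · N̂ = 0,
  N(u, v) = r_vv · N̂ = 0.
Evaluating at (u, v) = (-5*pi/6, 0):
  L = -8, M = 0, N = 0.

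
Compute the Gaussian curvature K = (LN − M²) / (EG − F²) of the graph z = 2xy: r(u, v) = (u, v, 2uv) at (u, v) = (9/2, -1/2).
K = -4/6889

Coefficients of the first fundamental form: E = 4*v^2 + 1, F = 4*u*v, G = 4*u^2 + 1.
Coefficients of the second fundamental form: L = 0, M = 2/sqrt(4*u^2 + 4*v^2 + 1), N = 0.
Assemble K = (LN − M²)/(EG − F²) = -4/(16*u^4 + 32*u^2*v^2 + 8*u^2 + 16*v^4 + 8*v^2 + 1). At (u, v) = (9/2, -1/2): K = -4/6889.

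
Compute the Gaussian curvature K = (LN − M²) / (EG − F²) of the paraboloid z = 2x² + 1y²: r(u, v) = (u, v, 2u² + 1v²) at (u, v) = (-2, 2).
K = 8/6561

Coefficients of the first fundamental form: E = 16*u^2 + 1, F = 8*u*v, G = 4*v^2 + 1.
Coefficients of the second fundamental form: L = 4/sqrt(16*u^2 + 4*v^2 + 1), M = 0, N = 2/sqrt(16*u^2 + 4*v^2 + 1).
Assemble K = (LN − M²)/(EG − F²) = 8/(256*u^4 + 128*u^2*v^2 + 32*u^2 + 16*v^4 + 8*v^2 + 1). At (u, v) = (-2, 2): K = 8/6561.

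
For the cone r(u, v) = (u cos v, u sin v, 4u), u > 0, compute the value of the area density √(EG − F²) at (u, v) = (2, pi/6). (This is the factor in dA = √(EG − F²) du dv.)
√(EG − F²)|_{(2, pi/6)} = 2*sqrt(17)

E = 17, F = 0, G = u^2, so EG − F² = 17*u^2. Taking the positive square root: √(EG − F²) = sqrt(17)*Abs(u). At (u, v) = (2, pi/6): 2*sqrt(17).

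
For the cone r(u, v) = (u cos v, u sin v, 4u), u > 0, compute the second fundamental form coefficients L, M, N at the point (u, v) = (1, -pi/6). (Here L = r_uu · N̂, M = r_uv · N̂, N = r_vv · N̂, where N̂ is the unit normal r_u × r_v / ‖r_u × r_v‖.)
L = 0;  M = 0;  N = 4*sqrt(17)/17

Compute the unit normal N̂(u, v) = (-4*sqrt(17)*u*cos(v)/(17*Abs(u)), -4*sqrt(17)*u*sin(v)/(17*Abs(u)), sqrt(17)*u/(17*Abs(u))), and the second partials r_uu, r_uv, r_vv. Take dot products:
  L(u, v) = r_uu · N̂ = 0,
  M(u, v) = r_uv · N̂ = 0,
  N(u, v) = r_vv · N̂ = 4*sqrt(17)*u^2/(17*Abs(u)).
Evaluating at (u, v) = (1, -pi/6):
  L = 0, M = 0, N = 4*sqrt(17)/17.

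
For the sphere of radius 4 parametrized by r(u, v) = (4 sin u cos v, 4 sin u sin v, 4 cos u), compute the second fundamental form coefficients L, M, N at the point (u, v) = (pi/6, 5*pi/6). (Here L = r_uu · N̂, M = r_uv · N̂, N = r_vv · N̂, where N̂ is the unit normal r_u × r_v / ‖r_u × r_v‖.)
L = -4;  M = 0;  N = -1

Compute the unit normal N̂(u, v) = (sin(u)^2*cos(v)/Abs(sin(u)), sin(u)^2*sin(v)/Abs(sin(u)), sin(2*u)/(2*Abs(sin(u)))), and the second partials r_uu, r_uv, r_vv. Take dot products:
  L(u, v) = r_uu · N̂ = -4*sin(u)/Abs(sin(u)),
  M(u, v) = r_uv · N̂ = 0,
  N(u, v) = r_vv · N̂ = -4*sin(u)^3/Abs(sin(u)).
Evaluating at (u, v) = (pi/6, 5*pi/6):
  L = -4, M = 0, N = -1.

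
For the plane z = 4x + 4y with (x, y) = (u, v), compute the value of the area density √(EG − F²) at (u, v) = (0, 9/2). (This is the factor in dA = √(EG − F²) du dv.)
√(EG − F²)|_{(0, 9/2)} = sqrt(33)

E = 17, F = 16, G = 17, so EG − F² = 33. Taking the positive square root: √(EG − F²) = sqrt(33). At (u, v) = (0, 9/2): sqrt(33).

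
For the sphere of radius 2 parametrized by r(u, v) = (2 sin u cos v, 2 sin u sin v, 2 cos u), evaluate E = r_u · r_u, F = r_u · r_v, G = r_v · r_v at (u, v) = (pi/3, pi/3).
E = 4;  F = 0;  G = 3

Partials: r_u = (2*cos(u)*cos(v), 2*sin(v)*cos(u), -2*sin(u)), r_v = (-2*sin(u)*sin(v), 2*sin(u)*cos(v), 0). As functions of (u, v):
  E = r_u · r_u = 4,
  F = r_u · r_v = 0,
  G = r_v · r_v = 4*sin(u)^2.
Evaluating at (u, v) = (pi/3, pi/3): E = 4, F = 0, G = 3.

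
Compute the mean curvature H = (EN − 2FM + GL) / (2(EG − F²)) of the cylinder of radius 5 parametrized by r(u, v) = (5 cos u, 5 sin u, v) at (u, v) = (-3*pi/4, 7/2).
H = -1/10

With E = 25, F = 0, G = 1, L = -5, M = 0, N = 0, assemble
  H = (EN − 2FM + GL) / (2(EG − F²)) = -1/10.
At (u, v) = (-3*pi/4, 7/2): H = -1/10.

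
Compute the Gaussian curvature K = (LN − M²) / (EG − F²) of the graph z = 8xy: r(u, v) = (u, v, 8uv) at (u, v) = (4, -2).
K = -64/1640961

Coefficients of the first fundamental form: E = 64*v^2 + 1, F = 64*u*v, G = 64*u^2 + 1.
Coefficients of the second fundamental form: L = 0, M = 8/sqrt(64*u^2 + 64*v^2 + 1), N = 0.
Assemble K = (LN − M²)/(EG − F²) = -64/(4096*u^4 + 8192*u^2*v^2 + 128*u^2 + 4096*v^4 + 128*v^2 + 1). At (u, v) = (4, -2): K = -64/1640961.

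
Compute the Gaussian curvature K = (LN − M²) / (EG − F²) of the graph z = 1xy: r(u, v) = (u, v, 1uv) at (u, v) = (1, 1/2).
K = -16/81

Coefficients of the first fundamental form: E = v^2 + 1, F = u*v, G = u^2 + 1.
Coefficients of the second fundamental form: L = 0, M = 1/sqrt(u^2 + v^2 + 1), N = 0.
Assemble K = (LN − M²)/(EG − F²) = 1/((u^2*v^2 - (u^2 + 1)*(v^2 + 1))*(u^2 + v^2 + 1)). At (u, v) = (1, 1/2): K = -16/81.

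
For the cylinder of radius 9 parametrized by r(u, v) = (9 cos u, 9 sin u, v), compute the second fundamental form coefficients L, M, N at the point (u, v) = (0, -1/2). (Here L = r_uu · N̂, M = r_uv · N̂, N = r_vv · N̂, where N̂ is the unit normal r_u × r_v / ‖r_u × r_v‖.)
L = -9;  M = 0;  N = 0

Compute the unit normal N̂(u, v) = (cos(u), sin(u), 0), and the second partials r_uu, r_uv, r_vv. Take dot products:
  L(u, v) = r_uu · N̂ = -9,
  M(u, v) = r_uv · N̂ = 0,
  N(u, v) = r_vv · N̂ = 0.
Evaluating at (u, v) = (0, -1/2):
  L = -9, M = 0, N = 0.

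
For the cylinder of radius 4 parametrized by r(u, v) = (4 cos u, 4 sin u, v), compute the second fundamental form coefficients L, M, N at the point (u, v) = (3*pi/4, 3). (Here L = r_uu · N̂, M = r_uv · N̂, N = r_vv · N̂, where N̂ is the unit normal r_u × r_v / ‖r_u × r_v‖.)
L = -4;  M = 0;  N = 0

Compute the unit normal N̂(u, v) = (cos(u), sin(u), 0), and the second partials r_uu, r_uv, r_vv. Take dot products:
  L(u, v) = r_uu · N̂ = -4,
  M(u, v) = r_uv · N̂ = 0,
  N(u, v) = r_vv · N̂ = 0.
Evaluating at (u, v) = (3*pi/4, 3):
  L = -4, M = 0, N = 0.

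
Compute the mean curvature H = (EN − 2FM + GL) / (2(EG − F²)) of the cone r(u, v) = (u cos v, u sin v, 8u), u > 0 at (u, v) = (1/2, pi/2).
H = 8*sqrt(65)/65

With E = 65, F = 0, G = u^2, L = 0, M = 0, N = 8*sqrt(65)*u^2/(65*Abs(u)), assemble
  H = (EN − 2FM + GL) / (2(EG − F²)) = 4*sqrt(65)/(65*Abs(u)).
At (u, v) = (1/2, pi/2): H = 8*sqrt(65)/65.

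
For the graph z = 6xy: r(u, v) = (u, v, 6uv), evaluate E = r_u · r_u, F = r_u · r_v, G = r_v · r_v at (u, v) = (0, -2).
E = 145;  F = 0;  G = 1

Partials: r_u = (1, 0, 6*v), r_v = (0, 1, 6*u). As functions of (u, v):
  E = r_u · r_u = 36*v^2 + 1,
  F = r_u · r_v = 36*u*v,
  G = r_v · r_v = 36*u^2 + 1.
Evaluating at (u, v) = (0, -2): E = 145, F = 0, G = 1.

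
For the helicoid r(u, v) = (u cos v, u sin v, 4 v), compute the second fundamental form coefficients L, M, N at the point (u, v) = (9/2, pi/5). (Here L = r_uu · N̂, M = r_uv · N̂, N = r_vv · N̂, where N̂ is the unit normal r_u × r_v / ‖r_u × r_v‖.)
L = 0;  M = -8*sqrt(145)/145;  N = 0

Compute the unit normal N̂(u, v) = (4*sin(v)/sqrt(u^2 + 16), -4*cos(v)/sqrt(u^2 + 16), u/sqrt(u^2 + 16)), and the second partials r_uu, r_uv, r_vv. Take dot products:
  L(u, v) = r_uu · N̂ = 0,
  M(u, v) = r_uv · N̂ = -4/sqrt(u^2 + 16),
  N(u, v) = r_vv · N̂ = 0.
Evaluating at (u, v) = (9/2, pi/5):
  L = 0, M = -8*sqrt(145)/145, N = 0.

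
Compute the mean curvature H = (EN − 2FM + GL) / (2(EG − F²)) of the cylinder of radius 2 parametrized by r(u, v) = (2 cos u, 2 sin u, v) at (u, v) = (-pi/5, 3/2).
H = -1/4

With E = 4, F = 0, G = 1, L = -2, M = 0, N = 0, assemble
  H = (EN − 2FM + GL) / (2(EG − F²)) = -1/4.
At (u, v) = (-pi/5, 3/2): H = -1/4.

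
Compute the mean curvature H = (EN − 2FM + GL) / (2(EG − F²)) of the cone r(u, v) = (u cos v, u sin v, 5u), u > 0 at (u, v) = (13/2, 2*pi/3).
H = 5*sqrt(26)/338

With E = 26, F = 0, G = u^2, L = 0, M = 0, N = 5*sqrt(26)*u^2/(26*Abs(u)), assemble
  H = (EN − 2FM + GL) / (2(EG − F²)) = 5*sqrt(26)/(52*Abs(u)).
At (u, v) = (13/2, 2*pi/3): H = 5*sqrt(26)/338.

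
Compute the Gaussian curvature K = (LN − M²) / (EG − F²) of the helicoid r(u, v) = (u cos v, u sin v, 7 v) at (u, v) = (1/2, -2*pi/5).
K = -784/38809

Coefficients of the first fundamental form: E = 1, F = 0, G = u^2 + 49.
Coefficients of the second fundamental form: L = 0, M = -7/sqrt(u^2 + 49), N = 0.
Assemble K = (LN − M²)/(EG − F²) = -49/(u^2 + 49)^2. At (u, v) = (1/2, -2*pi/5): K = -784/38809.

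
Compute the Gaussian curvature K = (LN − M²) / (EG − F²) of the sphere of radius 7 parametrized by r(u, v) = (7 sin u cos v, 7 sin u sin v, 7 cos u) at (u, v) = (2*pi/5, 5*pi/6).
K = 1/49

Coefficients of the first fundamental form: E = 49, F = 0, G = 49*sin(u)^2.
Coefficients of the second fundamental form: L = -7*sin(u)/Abs(sin(u)), M = 0, N = -7*sin(u)^3/Abs(sin(u)).
Assemble K = (LN − M²)/(EG − F²) = 1/49. At (u, v) = (2*pi/5, 5*pi/6): K = 1/49.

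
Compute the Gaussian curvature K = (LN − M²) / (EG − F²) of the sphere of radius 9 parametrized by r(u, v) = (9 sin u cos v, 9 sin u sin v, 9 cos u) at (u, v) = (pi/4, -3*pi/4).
K = 1/81

Coefficients of the first fundamental form: E = 81, F = 0, G = 81*sin(u)^2.
Coefficients of the second fundamental form: L = -9*sin(u)/Abs(sin(u)), M = 0, N = -9*sin(u)^3/Abs(sin(u)).
Assemble K = (LN − M²)/(EG − F²) = 1/81. At (u, v) = (pi/4, -3*pi/4): K = 1/81.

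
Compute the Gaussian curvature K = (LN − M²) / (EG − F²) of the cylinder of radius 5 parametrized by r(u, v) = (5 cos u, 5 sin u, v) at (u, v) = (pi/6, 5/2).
K = 0

Coefficients of the first fundamental form: E = 25, F = 0, G = 1.
Coefficients of the second fundamental form: L = -5, M = 0, N = 0.
Assemble K = (LN − M²)/(EG − F²) = 0. At (u, v) = (pi/6, 5/2): K = 0.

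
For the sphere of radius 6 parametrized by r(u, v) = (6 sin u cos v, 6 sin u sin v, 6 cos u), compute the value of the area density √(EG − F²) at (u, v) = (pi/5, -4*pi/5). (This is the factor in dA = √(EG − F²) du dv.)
√(EG − F²)|_{(pi/5, -4*pi/5)} = 9*sqrt(10 - 2*sqrt(5))

E = 36, F = 0, G = 36*sin(u)^2, so EG − F² = 1296*sin(u)^2. Taking the positive square root: √(EG − F²) = 36*Abs(sin(u)). At (u, v) = (pi/5, -4*pi/5): 9*sqrt(10 - 2*sqrt(5)).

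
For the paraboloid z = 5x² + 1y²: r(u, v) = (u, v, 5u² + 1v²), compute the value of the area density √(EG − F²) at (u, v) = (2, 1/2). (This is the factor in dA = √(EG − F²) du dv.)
√(EG − F²)|_{(2, 1/2)} = sqrt(402)

E = 100*u^2 + 1, F = 20*u*v, G = 4*v^2 + 1, so EG − F² = 100*u^2 + 4*v^2 + 1. Taking the positive square root: √(EG − F²) = sqrt(100*u^2 + 4*v^2 + 1). At (u, v) = (2, 1/2): sqrt(402).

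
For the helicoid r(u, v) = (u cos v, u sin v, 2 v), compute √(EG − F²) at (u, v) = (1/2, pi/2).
√(EG − F²)|_{(1/2, pi/2)} = sqrt(17)/2

E = 1, F = 0, G = u^2 + 4; EG − F² = u^2 + 4; √(EG − F²) = sqrt(u^2 + 4). At the given point: sqrt(17)/2.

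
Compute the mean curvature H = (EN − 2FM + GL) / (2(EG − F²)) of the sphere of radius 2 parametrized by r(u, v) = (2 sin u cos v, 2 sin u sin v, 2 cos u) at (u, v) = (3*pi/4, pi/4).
H = -1/2

With E = 4, F = 0, G = 4*sin(u)^2, L = -2*sin(u)/Abs(sin(u)), M = 0, N = -2*sin(u)^3/Abs(sin(u)), assemble
  H = (EN − 2FM + GL) / (2(EG − F²)) = -sin(u)/(2*Abs(sin(u))).
At (u, v) = (3*pi/4, pi/4): H = -1/2.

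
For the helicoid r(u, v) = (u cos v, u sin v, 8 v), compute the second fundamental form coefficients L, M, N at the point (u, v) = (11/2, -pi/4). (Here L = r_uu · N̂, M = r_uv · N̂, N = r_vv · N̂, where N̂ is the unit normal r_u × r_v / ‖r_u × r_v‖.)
L = 0;  M = -16*sqrt(377)/377;  N = 0

Compute the unit normal N̂(u, v) = (8*sin(v)/sqrt(u^2 + 64), -8*cos(v)/sqrt(u^2 + 64), u/sqrt(u^2 + 64)), and the second partials r_uu, r_uv, r_vv. Take dot products:
  L(u, v) = r_uu · N̂ = 0,
  M(u, v) = r_uv · N̂ = -8/sqrt(u^2 + 64),
  N(u, v) = r_vv · N̂ = 0.
Evaluating at (u, v) = (11/2, -pi/4):
  L = 0, M = -16*sqrt(377)/377, N = 0.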